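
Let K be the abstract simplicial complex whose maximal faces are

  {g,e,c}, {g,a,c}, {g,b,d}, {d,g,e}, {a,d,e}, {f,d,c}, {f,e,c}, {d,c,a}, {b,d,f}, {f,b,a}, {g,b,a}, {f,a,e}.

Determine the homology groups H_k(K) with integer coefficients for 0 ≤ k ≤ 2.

H_0 ≅ Z,  H_1 ≅ Z/2,  H_2 = 0.

We work with the vertex ordering a < b < c < d < e < f < g. The simplices of K, each written with vertices in increasing order, are:

  0-simplices (7): a, b, c, d, e, f, g
  1-simplices (18): ab, ac, ad, ae, af, ag, bd, bf, bg, cd, ce, cf, cg, de, df, dg, ef, eg
  2-simplices (12): abf, abg, acd, acg, ade, aef, bdf, bdg, cdf, cef, ceg, deg

giving chain groups C_0 ≅ Z^7, C_1 ≅ Z^18, C_2 ≅ Z^12.

The boundary map ∂_1: C_1 → C_0 maps an edge to its endpoints' difference, ∂[p,q] = q − p. For instance
  ∂cf = f − c.
The 7×18 boundary matrix has rank 6 and Smith normal form diag(1,1,1,1,1,1).

The boundary map ∂_2: C_2 → C_1 maps a triangle to the signed sum of its edges. For instance
  ∂cdf = df − cf + cd,
  ∂bdf = df − bf + bd.
The resulting 18×12 matrix has rank 12, and its Smith normal form has invariant factors (1,1,1,1,1,1,1,1,1,1,1,2).

Now H_k = ker ∂_k / im ∂_{k+1}, so:

  H_0: rank C_0 − rank ∂_1 = 7 − 6 = 1, and the invariant factors of ∂_1 are all 1, so H_0 ≅ Z.
  H_1: rank ker ∂_1 − rank ∂_2 = (18 − 6) − 12 = 0, and ∂_2 has invariant factor 2 > 1, so H_1 ≅ Z/2.
  H_2: rank ker ∂_2 − rank ∂_3 = (12 − 12) − 0 = 0, and there is no ∂_3, so H_2 ≅ 0.

(K is a triangulation of the real projective plane RP^2.)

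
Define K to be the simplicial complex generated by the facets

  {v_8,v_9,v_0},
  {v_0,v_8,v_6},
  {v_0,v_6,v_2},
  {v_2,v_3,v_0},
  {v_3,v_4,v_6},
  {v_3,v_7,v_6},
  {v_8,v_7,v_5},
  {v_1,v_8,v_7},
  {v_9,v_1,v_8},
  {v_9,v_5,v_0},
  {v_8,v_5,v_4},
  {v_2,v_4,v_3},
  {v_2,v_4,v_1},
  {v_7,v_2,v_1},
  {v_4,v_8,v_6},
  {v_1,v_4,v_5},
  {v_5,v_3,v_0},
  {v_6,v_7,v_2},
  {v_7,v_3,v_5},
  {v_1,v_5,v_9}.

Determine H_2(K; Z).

K has 10 vertices, 30 edges, 20 triangles.
rank ∂_2 = 20, rank ∂_3 = 0 ⇒ b_2 = 20 − 20 − 0 = 0. So H_2 = 0.

H_2 = 0.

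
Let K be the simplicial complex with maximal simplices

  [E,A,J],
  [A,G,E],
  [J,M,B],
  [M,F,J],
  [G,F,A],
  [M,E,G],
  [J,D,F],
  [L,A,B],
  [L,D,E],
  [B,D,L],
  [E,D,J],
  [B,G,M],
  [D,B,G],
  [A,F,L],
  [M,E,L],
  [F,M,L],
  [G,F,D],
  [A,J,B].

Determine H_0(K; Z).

Order the vertices as A < B < D < E < F < G < J < L < M. Listing each simplex with vertices in this order, K has dimension 2 with simplices:

  0-simplices (9): A, B, D, E, F, G, J, L, M
  1-simplices (27): AB, AE, AF, AG, AJ, AL, BD, BG, BJ, BL, BM, DE, DF, DG, DJ, DL, EG, EJ, EL, EM, FG, FJ, FL, FM, GM, JM, LM
  2-simplices (18): ABJ, ABL, AEG, AEJ, AFG, AFL, BDG, BDL, BGM, BJM, DEJ, DEL, DFG, DFJ, EGM, ELM, FJM, FLM

giving chain groups C_0 ≅ Z^9, C_1 ≅ Z^27, C_2 ≅ Z^18.

The boundary map ∂_1: C_1 → C_0 maps an edge to its endpoints' difference, ∂[p,q] = q − p. For instance
  ∂FG = G − F.
This gives a 9×27 integer matrix of rank 8; reducing to Smith normal form yields diagonal entries (1,1,1,1,1,1,1,1).

∂_2: C_2 → C_1 maps a triangle to the signed sum of its edges. For instance
  ∂ABJ = BJ − AJ + AB,
  ∂EGM = GM − EM + EG.
This gives a 27×18 integer matrix of rank 17; reducing to Smith normal form yields diagonal entries (1,1,1,1,1,1,1,1,1,1,1,1,1,1,1,1,1).

Computing H_k = (kernel of ∂_k) / (image of ∂_{k+1}):

  H_0: rank C_0 − rank ∂_1 = 9 − 8 = 1, and the invariant factors of ∂_1 are all 1, so H_0 ≅ Z.

(K is a triangulation of the torus T^2.)

H_0 ≅ Z.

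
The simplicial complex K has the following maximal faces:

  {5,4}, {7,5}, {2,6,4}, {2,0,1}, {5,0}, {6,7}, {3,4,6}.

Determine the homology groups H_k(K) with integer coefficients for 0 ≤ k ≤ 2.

H_0 ≅ Z,  H_1 ≅ Z^2,  H_2 = 0.

K has 8 vertices, 12 edges, 3 triangles.
rank ∂_0 = 0, rank ∂_1 = 7 ⇒ b_0 = 8 − 0 − 7 = 1; all invariant factors of ∂_1 are 1 so no torsion. So H_0 ≅ Z.
rank ∂_1 = 7, rank ∂_2 = 3 ⇒ b_1 = 12 − 7 − 3 = 2; all invariant factors of ∂_2 are 1 so no torsion. So H_1 ≅ Z^2.
rank ∂_2 = 3, rank ∂_3 = 0 ⇒ b_2 = 3 − 3 − 0 = 0. So H_2 ≅ 0.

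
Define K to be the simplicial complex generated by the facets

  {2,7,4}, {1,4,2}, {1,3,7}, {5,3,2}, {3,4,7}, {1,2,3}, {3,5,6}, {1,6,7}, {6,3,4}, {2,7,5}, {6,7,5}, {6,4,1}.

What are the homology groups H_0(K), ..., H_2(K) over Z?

H_0 = Z,  H_1 = Z/2,  H_2 = 0.

Fix the vertex order 1 < 2 < 3 < 4 < 5 < 6 < 7 and write every simplex with vertices in increasing order. Then dim K = 2 and the simplices of K are:

  0-simplices (7): [1], [2], [3], [4], [5], [6], [7]
  1-simplices (18): [1,2], [1,3], [1,4], [1,6], [1,7], [2,3], [2,4], [2,5], [2,7], [3,4], [3,5], [3,6], [3,7], [4,6], [4,7], [5,6], [5,7], [6,7]
  2-simplices (12): [1,2,3], [1,2,4], [1,3,7], [1,4,6], [1,6,7], [2,3,5], [2,4,7], [2,5,7], [3,4,6], [3,4,7], [3,5,6], [5,6,7]

giving chain groups C_0 ≅ Z^7, C_1 ≅ Z^18, C_2 ≅ Z^12.

The boundary map ∂_1: C_1 → C_0 maps an edge to its endpoints' difference, ∂[p,q] = q − p. For instance
  ∂[3,7] = [7] − [3].
This gives a 7×18 integer matrix of rank 6; reducing to Smith normal form yields diagonal entries (1,1,1,1,1,1).

The boundary map ∂_2: C_2 → C_1 maps a triangle to the signed sum of its edges. For instance
  ∂[2,4,7] = [4,7] − [2,7] + [2,4],
  ∂[1,2,4] = [2,4] − [1,4] + [1,2].
The 18×12 boundary matrix has rank 12 and Smith normal form diag(1,1,1,1,1,1,1,1,1,1,1,2).

Reading off H_k = ker ∂_k / im ∂_{k+1}:

  H_0: rank C_0 − rank ∂_1 = 7 − 6 = 1, and the invariant factors of ∂_1 are all 1, so H_0 = Z.
  H_1: rank ker ∂_1 − rank ∂_2 = (18 − 6) − 12 = 0, and ∂_2 has invariant factor 2 > 1, so H_1 = Z/2.
  H_2: rank ker ∂_2 − rank ∂_3 = (12 − 12) − 0 = 0, and there is no ∂_3, so H_2 = 0.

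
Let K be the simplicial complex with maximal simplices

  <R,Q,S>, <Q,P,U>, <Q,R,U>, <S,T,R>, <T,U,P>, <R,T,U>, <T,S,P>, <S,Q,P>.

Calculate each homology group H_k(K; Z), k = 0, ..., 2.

H_0 ≅ Z,  H_1 = 0,  H_2 ≅ Z.

Order the vertices as P < Q < R < S < T < U. Listing each simplex with vertices in this order, K has dimension 2 with simplices:

  0-simplices (6): P, Q, R, S, T, U
  1-simplices (12): PQ, PS, PT, PU, QR, QS, QU, RS, RT, RU, ST, TU
  2-simplices (8): PQS, PQU, PST, PTU, QRS, QRU, RST, RTU

giving chain groups C_0 ≅ Z^6, C_1 ≅ Z^12, C_2 ≅ Z^8.

Boundary ∂_1: C_1 → C_0 sends each edge [p,q] (with p < q) to q − p. For instance
  ∂PQ = Q − P.
This gives a 6×12 integer matrix of rank 5; reducing to Smith normal form yields diagonal entries (1,1,1,1,1).

The boundary map ∂_2: C_2 → C_1 sends each 2-simplex [p,q,r] to [q,r] − [p,r] + [p,q]. For instance
  ∂PQS = QS − PS + PQ,
  ∂RST = ST − RT + RS.
This gives a 12×8 integer matrix of rank 7; reducing to Smith normal form yields diagonal entries (1,1,1,1,1,1,1).

Computing H_k = (kernel of ∂_k) / (image of ∂_{k+1}):

  H_0: rank C_0 − rank ∂_1 = 6 − 5 = 1, and the invariant factors of ∂_1 are all 1, so H_0 = Z.
  H_1: rank ker ∂_1 − rank ∂_2 = (12 − 5) − 7 = 0, and the invariant factors of ∂_2 are all 1, so H_1 = 0.
  H_2: rank ker ∂_2 − rank ∂_3 = (8 − 7) − 0 = 1, and there is no ∂_3, so H_2 = Z.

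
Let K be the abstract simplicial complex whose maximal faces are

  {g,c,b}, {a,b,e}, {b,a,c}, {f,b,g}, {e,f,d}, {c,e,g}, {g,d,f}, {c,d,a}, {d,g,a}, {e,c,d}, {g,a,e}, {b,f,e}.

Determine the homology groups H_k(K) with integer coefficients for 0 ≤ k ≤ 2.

Fix the vertex order a < b < c < d < e < f < g and write every simplex with vertices in increasing order. Then dim K = 2 and the simplices of K are:

  0-simplices (7): a, b, c, d, e, f, g
  1-simplices (18): ab, ac, ad, ae, ag, bc, be, bf, bg, cd, ce, cg, de, df, dg, ef, eg, fg
  2-simplices (12): abc, abe, acd, adg, aeg, bcg, bef, bfg, cde, ceg, def, dfg

giving chain groups C_0 ≅ Z^7, C_1 ≅ Z^18, C_2 ≅ Z^12.

The boundary map ∂_1: C_1 → C_0 is given by ∂[p,q] = [q] − [p]. For instance
  ∂bc = c − b.
The resulting 7×18 matrix has rank 6, and its Smith normal form has invariant factors (1,1,1,1,1,1).

The boundary map ∂_2: C_2 → C_1 maps a triangle to the signed sum of its edges. For instance
  ∂cde = de − ce + cd,
  ∂bfg = fg − bg + bf.
As a 18×12 matrix over Z this has rank 12, with invariant factors (1,1,1,1,1,1,1,1,1,1,1,2).

Reading off H_k = ker ∂_k / im ∂_{k+1}:

  H_0: rank C_0 − rank ∂_1 = 7 − 6 = 1, and the invariant factors of ∂_1 are all 1, so H_0 ≅ Z.
  H_1: rank ker ∂_1 − rank ∂_2 = (18 − 6) − 12 = 0, and ∂_2 has invariant factor 2 > 1, so H_1 ≅ Z/2.
  H_2: rank ker ∂_2 − rank ∂_3 = (12 − 12) − 0 = 0, and there is no ∂_3, so H_2 ≅ 0.

As a check, the Euler characteristic is 7 − 18 + 12 = 1, which agrees with 1 − 0 + 0 = 1.

H_0 = Z,  H_1 = Z/2,  H_2 = 0.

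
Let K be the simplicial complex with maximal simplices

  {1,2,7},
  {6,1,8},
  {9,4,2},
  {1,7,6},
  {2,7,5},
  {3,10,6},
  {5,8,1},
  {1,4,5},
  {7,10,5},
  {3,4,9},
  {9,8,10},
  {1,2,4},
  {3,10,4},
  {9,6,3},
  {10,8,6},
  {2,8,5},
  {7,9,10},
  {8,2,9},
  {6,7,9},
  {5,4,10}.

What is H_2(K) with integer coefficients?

Take the total order 1 < 2 < 3 < 4 < 5 < 6 < 7 < 8 < 9 < 10 on the vertex set. Then K (dimension 2) consists of the simplices:

  0-simplices (10): [1], [2], [3], [4], [5], [6], [7], [8], [9], [10]
  1-simplices (30): (30 of them)
  2-simplices (20): (20 of them)

giving chain groups C_0 ≅ Z^10, C_1 ≅ Z^30, C_2 ≅ Z^20.

The boundary map ∂_1: C_1 → C_0 is given by ∂[p,q] = [q] − [p]. For instance
  ∂[3,6] = [6] − [3].
As a 10×30 matrix over Z this has rank 9, with invariant factors (1,1,1,1,1,1,1,1,1).

∂_2: C_2 → C_1 sends each 2-simplex [p,q,r] to [q,r] − [p,r] + [p,q]. For instance
  ∂[1,5,8] = [5,8] − [1,8] + [1,5],
  ∂[1,2,4] = [2,4] − [1,4] + [1,2].
As a 30×20 matrix over Z this has rank 20, with invariant factors (1,1,1,1,1,1,1,1,1,1,1,1,1,1,1,1,1,1,1,2).

Computing H_k = (kernel of ∂_k) / (image of ∂_{k+1}):

  H_2: rank ker ∂_2 − rank ∂_3 = (20 − 20) − 0 = 0, and there is no ∂_3, so H_2 ≅ 0.

H_2 = 0.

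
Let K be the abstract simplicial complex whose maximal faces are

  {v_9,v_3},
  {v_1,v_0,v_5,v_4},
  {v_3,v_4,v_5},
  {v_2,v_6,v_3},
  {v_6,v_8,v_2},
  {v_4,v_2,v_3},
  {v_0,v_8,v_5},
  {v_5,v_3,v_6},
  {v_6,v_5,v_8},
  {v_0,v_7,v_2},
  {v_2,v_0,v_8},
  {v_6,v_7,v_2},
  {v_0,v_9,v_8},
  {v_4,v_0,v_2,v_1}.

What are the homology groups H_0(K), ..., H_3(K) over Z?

H_0 = Z,  H_1 = Z,  H_2 = Z,  H_3 = 0.

We work with the vertex ordering v_0 < v_1 < v_2 < v_3 < v_4 < v_5 < v_6 < v_7 < v_8 < v_9. The simplices of K, each written with vertices in increasing order, are:

  0-simplices (10): [v_0], [v_1], [v_2], [v_3], [v_4], [v_5], [v_6], [v_7], [v_8], [v_9]
  1-simplices (25): (25 of them)
  2-simplices (18): (18 of them)
  3-simplices (2): [v_0,v_1,v_2,v_4], [v_0,v_1,v_4,v_5]

so the chain groups are C_0 ≅ Z^10, C_1 ≅ Z^25, C_2 ≅ Z^18, C_3 ≅ Z^2.

Boundary ∂_1: C_1 → C_0 sends each edge [p,q] (with p < q) to q − p. For instance
  ∂[v_1,v_2] = [v_2] − [v_1].
As a 10×25 matrix over Z this has rank 9, with invariant factors (1,1,1,1,1,1,1,1,1).

The boundary map ∂_2: C_2 → C_1 sends each 2-simplex [p,q,r] to [q,r] − [p,r] + [p,q]. For instance
  ∂[v_5,v_6,v_8] = [v_6,v_8] − [v_5,v_8] + [v_5,v_6],
  ∂[v_0,v_1,v_5] = [v_1,v_5] − [v_0,v_5] + [v_0,v_1].
The 25×18 boundary matrix has rank 15 and Smith normal form diag(1,1,1,1,1,1,1,1,1,1,1,1,1,1,1).

∂_3: C_3 → C_2 sends each 3-simplex σ to the alternating sum Σ_i (−1)^i (σ with its i-th vertex removed). For instance
  ∂[v_0,v_1,v_2,v_4] = [v_1,v_2,v_4] − [v_0,v_2,v_4] + [v_0,v_1,v_4] − [v_0,v_1,v_2],
  ∂[v_0,v_1,v_4,v_5] = [v_1,v_4,v_5] − [v_0,v_4,v_5] + [v_0,v_1,v_5] − [v_0,v_1,v_4].
This gives a 18×2 integer matrix of rank 2; reducing to Smith normal form yields diagonal entries (1,1).

Now H_k = ker ∂_k / im ∂_{k+1}, so:

  H_0: rank C_0 − rank ∂_1 = 10 − 9 = 1, and the invariant factors of ∂_1 are all 1, so H_0 ≅ Z.
  H_1: rank ker ∂_1 − rank ∂_2 = (25 − 9) − 15 = 1, and the invariant factors of ∂_2 are all 1, so H_1 ≅ Z.
  H_2: rank ker ∂_2 − rank ∂_3 = (18 − 15) − 2 = 1, and the invariant factors of ∂_3 are all 1, so H_2 ≅ Z.
  H_3: rank ker ∂_3 − rank ∂_4 = (2 − 2) − 0 = 0, and there is no ∂_4, so H_3 ≅ 0.

As a check, the Euler characteristic is 10 − 25 + 18 − 2 = 1, which agrees with 1 − 1 + 1 − 0 = 1.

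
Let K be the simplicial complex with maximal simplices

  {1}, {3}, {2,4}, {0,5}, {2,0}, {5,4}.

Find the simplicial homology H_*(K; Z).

We work with the vertex ordering 0 < 1 < 2 < 3 < 4 < 5. The simplices of K, each written with vertices in increasing order, are:

  0-simplices (6): [0], [1], [2], [3], [4], [5]
  1-simplices (4): [0,2], [0,5], [2,4], [4,5]

so the chain groups are C_0 ≅ Z^6, C_1 ≅ Z^4.

The boundary map ∂_1: C_1 → C_0 sends each edge [p,q] (with p < q) to q − p.
This gives a 6×4 integer matrix of rank 3; reducing to Smith normal form yields diagonal entries (1,1,1).

Reading off H_k = ker ∂_k / im ∂_{k+1}:

  H_0: rank C_0 − rank ∂_1 = 6 − 3 = 3, and the invariant factors of ∂_1 are all 1, so H_0 ≅ Z^3.
  H_1: rank ker ∂_1 − rank ∂_2 = (4 − 3) − 0 = 1, and there is no ∂_2, so H_1 ≅ Z.

As a check, the Euler characteristic is 6 − 4 = 2, which agrees with 3 − 1 = 2.

H_0 ≅ Z^3,  H_1 ≅ Z.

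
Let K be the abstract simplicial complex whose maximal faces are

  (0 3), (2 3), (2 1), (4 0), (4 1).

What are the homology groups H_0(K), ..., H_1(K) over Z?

H_0 = Z,  H_1 = Z.

Order the vertices as 0 < 1 < 2 < 3 < 4. Listing each simplex with vertices in this order, K has dimension 1 with simplices:

  0-simplices (5): [0], [1], [2], [3], [4]
  1-simplices (5): [0,3], [0,4], [1,2], [1,4], [2,3]

giving chain groups C_0 ≅ Z^5, C_1 ≅ Z^5.

∂_1: C_1 → C_0 is given by ∂[p,q] = [q] − [p].
The 5×5 boundary matrix has rank 4 and Smith normal form diag(1,1,1,1).

Reading off H_k = ker ∂_k / im ∂_{k+1}:

  H_0: rank C_0 − rank ∂_1 = 5 − 4 = 1, and the invariant factors of ∂_1 are all 1, so H_0 ≅ Z.
  H_1: rank ker ∂_1 − rank ∂_2 = (5 − 4) − 0 = 1, and there is no ∂_2, so H_1 ≅ Z.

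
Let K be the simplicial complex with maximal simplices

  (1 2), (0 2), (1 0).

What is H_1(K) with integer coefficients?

H_1 = Z.

Order the vertices as 0 < 1 < 2. Listing each simplex with vertices in this order, K has dimension 1 with simplices:

  0-simplices (3): [0], [1], [2]
  1-simplices (3): [0,1], [0,2], [1,2]

so the chain groups are C_0 ≅ Z^3, C_1 ≅ Z^3.

∂_1: C_1 → C_0 is given by ∂[p,q] = [q] − [p]. For instance
  ∂[1,2] = [2] − [1].
As a 3×3 matrix over Z this has rank 2, with invariant factors (1,1).

From H_k ≅ ker(∂_k) / im(∂_{k+1}) we obtain:

  H_1: rank ker ∂_1 − rank ∂_2 = (3 − 2) − 0 = 1, and there is no ∂_2, so H_1 = Z.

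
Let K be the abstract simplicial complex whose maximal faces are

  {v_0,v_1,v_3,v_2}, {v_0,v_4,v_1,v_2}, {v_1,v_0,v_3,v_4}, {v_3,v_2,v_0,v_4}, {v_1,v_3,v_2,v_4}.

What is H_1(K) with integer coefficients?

H_1 = 0.

Order the vertices as v_0 < v_1 < v_2 < v_3 < v_4. Listing each simplex with vertices in this order, K has dimension 3 with simplices:

  0-simplices (5): [v_0], [v_1], [v_2], [v_3], [v_4]
  1-simplices (10): [v_0,v_1], [v_0,v_2], [v_0,v_3], [v_0,v_4], [v_1,v_2], [v_1,v_3], [v_1,v_4], [v_2,v_3], [v_2,v_4], [v_3,v_4]
  2-simplices (10): [v_0,v_1,v_2], [v_0,v_1,v_3], [v_0,v_1,v_4], [v_0,v_2,v_3], [v_0,v_2,v_4], [v_0,v_3,v_4], [v_1,v_2,v_3], [v_1,v_2,v_4], [v_1,v_3,v_4], [v_2,v_3,v_4]
  3-simplices (5): [v_0,v_1,v_2,v_3], [v_0,v_1,v_2,v_4], [v_0,v_1,v_3,v_4], [v_0,v_2,v_3,v_4], [v_1,v_2,v_3,v_4]

Hence C_0 ≅ Z^5, C_1 ≅ Z^10, C_2 ≅ Z^10, C_3 ≅ Z^5.

∂_1: C_1 → C_0 is given by ∂[p,q] = [q] − [p]. For instance
  ∂[v_0,v_3] = [v_3] − [v_0].
As a 5×10 matrix over Z this has rank 4, with invariant factors (1,1,1,1).

∂_2: C_2 → C_1 sends each 2-simplex [p,q,r] to [q,r] − [p,r] + [p,q]. For instance
  ∂[v_1,v_2,v_4] = [v_2,v_4] − [v_1,v_4] + [v_1,v_2],
  ∂[v_0,v_1,v_2] = [v_1,v_2] − [v_0,v_2] + [v_0,v_1].
This gives a 10×10 integer matrix of rank 6; reducing to Smith normal form yields diagonal entries (1,1,1,1,1,1).

∂_3: C_3 → C_2 sends each 3-simplex σ to the alternating sum Σ_i (−1)^i (σ with its i-th vertex removed). For instance
  ∂[v_0,v_1,v_2,v_3] = [v_1,v_2,v_3] − [v_0,v_2,v_3] + [v_0,v_1,v_3] − [v_0,v_1,v_2],
  ∂[v_1,v_2,v_3,v_4] = [v_2,v_3,v_4] − [v_1,v_3,v_4] + [v_1,v_2,v_4] − [v_1,v_2,v_3].
This gives a 10×5 integer matrix of rank 4; reducing to Smith normal form yields diagonal entries (1,1,1,1).

Now H_k = ker ∂_k / im ∂_{k+1}, so:

  H_1: rank ker ∂_1 − rank ∂_2 = (10 − 4) − 6 = 0, and the invariant factors of ∂_2 are all 1, so H_1 ≅ 0.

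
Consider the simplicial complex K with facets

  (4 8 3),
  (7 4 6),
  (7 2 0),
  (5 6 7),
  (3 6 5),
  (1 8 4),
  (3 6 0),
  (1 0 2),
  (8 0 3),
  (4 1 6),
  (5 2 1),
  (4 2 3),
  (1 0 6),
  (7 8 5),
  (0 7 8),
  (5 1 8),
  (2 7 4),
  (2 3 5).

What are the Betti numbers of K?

K has 9 vertices, 27 edges, 18 triangles.
rank ∂_0 = 0, rank ∂_1 = 8 ⇒ b_0 = 9 − 0 − 8 = 1; all invariant factors of ∂_1 are 1 so no torsion. So H_0 = Z.
rank ∂_1 = 8, rank ∂_2 = 17 ⇒ b_1 = 27 − 8 − 17 = 2; all invariant factors of ∂_2 are 1 so no torsion. So H_1 = Z^2.
rank ∂_2 = 17, rank ∂_3 = 0 ⇒ b_2 = 18 − 17 − 0 = 1. So H_2 = Z.

b_0 = 1, b_1 = 2, b_2 = 1.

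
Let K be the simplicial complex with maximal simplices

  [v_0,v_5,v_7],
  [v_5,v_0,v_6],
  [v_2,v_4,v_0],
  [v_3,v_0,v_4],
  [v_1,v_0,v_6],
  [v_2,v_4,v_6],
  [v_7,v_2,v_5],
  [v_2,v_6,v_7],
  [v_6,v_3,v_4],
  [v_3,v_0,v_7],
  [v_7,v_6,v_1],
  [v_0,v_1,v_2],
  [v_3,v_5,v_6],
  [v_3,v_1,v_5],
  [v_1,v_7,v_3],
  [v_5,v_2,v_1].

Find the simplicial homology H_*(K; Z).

H_0 = Z,  H_1 = Z^2,  H_2 = Z.

Order the vertices as v_0 < v_1 < v_2 < v_3 < v_4 < v_5 < v_6 < v_7. Listing each simplex with vertices in this order, K has dimension 2 with simplices:

  0-simplices (8): [v_0], [v_1], [v_2], [v_3], [v_4], [v_5], [v_6], [v_7]
  1-simplices (24): (24 of them)
  2-simplices (16): (16 of them)

so the chain groups are C_0 ≅ Z^8, C_1 ≅ Z^24, C_2 ≅ Z^16.

Boundary ∂_1: C_1 → C_0 is given by ∂[p,q] = [q] − [p]. For instance
  ∂[v_0,v_4] = [v_4] − [v_0].
This gives a 8×24 integer matrix of rank 7; reducing to Smith normal form yields diagonal entries (1,1,1,1,1,1,1).

Boundary ∂_2: C_2 → C_1 acts by ∂[p,q,r] = [q,r] − [p,r] + [p,q]. For instance
  ∂[v_0,v_3,v_7] = [v_3,v_7] − [v_0,v_7] + [v_0,v_3],
  ∂[v_0,v_5,v_7] = [v_5,v_7] − [v_0,v_7] + [v_0,v_5].
As a 24×16 matrix over Z this has rank 15, with invariant factors (1,1,1,1,1,1,1,1,1,1,1,1,1,1,1).

From H_k ≅ ker(∂_k) / im(∂_{k+1}) we obtain:

  H_0: rank C_0 − rank ∂_1 = 8 − 7 = 1, and the invariant factors of ∂_1 are all 1, so H_0 ≅ Z.
  H_1: rank ker ∂_1 − rank ∂_2 = (24 − 7) − 15 = 2, and the invariant factors of ∂_2 are all 1, so H_1 ≅ Z^2.
  H_2: rank ker ∂_2 − rank ∂_3 = (16 − 15) − 0 = 1, and there is no ∂_3, so H_2 ≅ Z.

As a check, the Euler characteristic is 8 − 24 + 16 = 0, which agrees with 1 − 2 + 1 = 0.
(K is a triangulation of the torus T^2.)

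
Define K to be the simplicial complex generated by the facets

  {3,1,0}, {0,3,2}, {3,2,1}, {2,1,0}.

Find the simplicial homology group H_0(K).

H_0 ≅ Z.

Order the vertices as 0 < 1 < 2 < 3. Listing each simplex with vertices in this order, K has dimension 2 with simplices:

  0-simplices (4): [0], [1], [2], [3]
  1-simplices (6): [0,1], [0,2], [0,3], [1,2], [1,3], [2,3]
  2-simplices (4): [0,1,2], [0,1,3], [0,2,3], [1,2,3]

giving chain groups C_0 ≅ Z^4, C_1 ≅ Z^6, C_2 ≅ Z^4.

∂_1: C_1 → C_0 maps an edge to its endpoints' difference, ∂[p,q] = q − p. For instance
  ∂[0,3] = [3] − [0].
The resulting 4×6 matrix has rank 3, and its Smith normal form has invariant factors (1,1,1).

∂_2: C_2 → C_1 sends each 2-simplex [p,q,r] to [q,r] − [p,r] + [p,q]. For instance
  ∂[0,1,3] = [1,3] − [0,3] + [0,1],
  ∂[1,2,3] = [2,3] − [1,3] + [1,2].
As a 6×4 matrix over Z this has rank 3, with invariant factors (1,1,1).

From H_k ≅ ker(∂_k) / im(∂_{k+1}) we obtain:

  H_0: rank C_0 − rank ∂_1 = 4 − 3 = 1, and the invariant factors of ∂_1 are all 1, so H_0 ≅ Z.

(K is a triangulation of the 2-sphere S^2.)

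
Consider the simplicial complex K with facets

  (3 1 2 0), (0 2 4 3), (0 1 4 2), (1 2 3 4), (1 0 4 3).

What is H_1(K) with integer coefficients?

H_1 = 0.

Take the total order 0 < 1 < 2 < 3 < 4 on the vertex set. Then K (dimension 3) consists of the simplices:

  0-simplices (5): [0], [1], [2], [3], [4]
  1-simplices (10): [0,1], [0,2], [0,3], [0,4], [1,2], [1,3], [1,4], [2,3], [2,4], [3,4]
  2-simplices (10): [0,1,2], [0,1,3], [0,1,4], [0,2,3], [0,2,4], [0,3,4], [1,2,3], [1,2,4], [1,3,4], [2,3,4]
  3-simplices (5): [0,1,2,3], [0,1,2,4], [0,1,3,4], [0,2,3,4], [1,2,3,4]

Hence C_0 ≅ Z^5, C_1 ≅ Z^10, C_2 ≅ Z^10, C_3 ≅ Z^5.

The boundary map ∂_1: C_1 → C_0 maps an edge to its endpoints' difference, ∂[p,q] = q − p.
The resulting 5×10 matrix has rank 4, and its Smith normal form has invariant factors (1,1,1,1).

The boundary map ∂_2: C_2 → C_1 sends each 2-simplex [p,q,r] to [q,r] − [p,r] + [p,q]. For instance
  ∂[0,3,4] = [3,4] − [0,4] + [0,3],
  ∂[2,3,4] = [3,4] − [2,4] + [2,3].
The resulting 10×10 matrix has rank 6, and its Smith normal form has invariant factors (1,1,1,1,1,1).

The boundary map ∂_3: C_3 → C_2 sends each 3-simplex σ to the alternating sum Σ_i (−1)^i (σ with its i-th vertex removed). For instance
  ∂[0,1,2,4] = [1,2,4] − [0,2,4] + [0,1,4] − [0,1,2],
  ∂[0,1,2,3] = [1,2,3] − [0,2,3] + [0,1,3] − [0,1,2].
This gives a 10×5 integer matrix of rank 4; reducing to Smith normal form yields diagonal entries (1,1,1,1).

Computing H_k = (kernel of ∂_k) / (image of ∂_{k+1}):

  H_1: rank ker ∂_1 − rank ∂_2 = (10 − 4) − 6 = 0, and the invariant factors of ∂_2 are all 1, so H_1 = 0.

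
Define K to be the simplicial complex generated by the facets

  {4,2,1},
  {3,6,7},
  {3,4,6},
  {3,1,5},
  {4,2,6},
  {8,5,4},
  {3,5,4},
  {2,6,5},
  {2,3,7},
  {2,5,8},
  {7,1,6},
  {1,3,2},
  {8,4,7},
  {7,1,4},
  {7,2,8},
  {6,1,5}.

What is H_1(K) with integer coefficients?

H_1 ≅ Z^2.

Order the vertices as 1 < 2 < 3 < 4 < 5 < 6 < 7 < 8. Listing each simplex with vertices in this order, K has dimension 2 with simplices:

  0-simplices (8): [1], [2], [3], [4], [5], [6], [7], [8]
  1-simplices (24): (24 of them)
  2-simplices (16): [1,2,3], [1,2,4], [1,3,5], [1,4,7], [1,5,6], [1,6,7], [2,3,7], [2,4,6], [2,5,6], [2,5,8], [2,7,8], [3,4,5], [3,4,6], [3,6,7], [4,5,8], [4,7,8]

Hence C_0 ≅ Z^8, C_1 ≅ Z^24, C_2 ≅ Z^16.

∂_1: C_1 → C_0 is given by ∂[p,q] = [q] − [p]. For instance
  ∂[3,5] = [5] − [3].
The 8×24 boundary matrix has rank 7 and Smith normal form diag(1,1,1,1,1,1,1).

Boundary ∂_2: C_2 → C_1 sends each 2-simplex [p,q,r] to [q,r] − [p,r] + [p,q]. For instance
  ∂[4,5,8] = [5,8] − [4,8] + [4,5],
  ∂[2,3,7] = [3,7] − [2,7] + [2,3].
The resulting 24×16 matrix has rank 15, and its Smith normal form has invariant factors (1,1,1,1,1,1,1,1,1,1,1,1,1,1,1).

Computing H_k = (kernel of ∂_k) / (image of ∂_{k+1}):

  H_1: rank ker ∂_1 − rank ∂_2 = (24 − 7) − 15 = 2, and the invariant factors of ∂_2 are all 1, so H_1 ≅ Z^2.

(K is a triangulation of the torus T^2.)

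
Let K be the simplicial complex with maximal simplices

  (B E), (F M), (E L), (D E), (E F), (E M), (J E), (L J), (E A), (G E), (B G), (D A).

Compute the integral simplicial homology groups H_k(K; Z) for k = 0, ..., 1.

H_0 = Z,  H_1 = Z^4.

Take the total order A < B < D < E < F < G < J < L < M on the vertex set. Then K (dimension 1) consists of the simplices:

  0-simplices (9): A, B, D, E, F, G, J, L, M
  1-simplices (12): AD, AE, BE, BG, DE, EF, EG, EJ, EL, EM, FM, JL

giving chain groups C_0 ≅ Z^9, C_1 ≅ Z^12.

∂_1: C_1 → C_0 is given by ∂[p,q] = [q] − [p]. For instance
  ∂JL = L − J.
As a 9×12 matrix over Z this has rank 8, with invariant factors (1,1,1,1,1,1,1,1).

Computing H_k = (kernel of ∂_k) / (image of ∂_{k+1}):

  H_0: rank C_0 − rank ∂_1 = 9 − 8 = 1, and the invariant factors of ∂_1 are all 1, so H_0 ≅ Z.
  H_1: rank ker ∂_1 − rank ∂_2 = (12 − 8) − 0 = 4, and there is no ∂_2, so H_1 ≅ Z^4.

As a check, the Euler characteristic is 9 − 12 = -3, which agrees with 1 − 4 = -3.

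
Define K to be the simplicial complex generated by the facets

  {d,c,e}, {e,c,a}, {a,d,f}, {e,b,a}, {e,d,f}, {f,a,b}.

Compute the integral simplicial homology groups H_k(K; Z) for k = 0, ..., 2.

Fix the vertex order a < b < c < d < e < f and write every simplex with vertices in increasing order. Then dim K = 2 and the simplices of K are:

  0-simplices (6): a, b, c, d, e, f
  1-simplices (12): ab, ac, ad, ae, af, be, bf, cd, ce, de, df, ef
  2-simplices (6): abe, abf, ace, adf, cde, def

Hence C_0 ≅ Z^6, C_1 ≅ Z^12, C_2 ≅ Z^6.

Boundary ∂_1: C_1 → C_0 sends each edge [p,q] (with p < q) to q − p. For instance
  ∂ae = e − a.
This gives a 6×12 integer matrix of rank 5; reducing to Smith normal form yields diagonal entries (1,1,1,1,1).

Boundary ∂_2: C_2 → C_1 sends each 2-simplex [p,q,r] to [q,r] − [p,r] + [p,q]. For instance
  ∂adf = df − af + ad,
  ∂abf = bf − af + ab.
The 12×6 boundary matrix has rank 6 and Smith normal form diag(1,1,1,1,1,1).

Computing H_k = (kernel of ∂_k) / (image of ∂_{k+1}):

  H_0: rank C_0 − rank ∂_1 = 6 − 5 = 1, and the invariant factors of ∂_1 are all 1, so H_0 ≅ Z.
  H_1: rank ker ∂_1 − rank ∂_2 = (12 − 5) − 6 = 1, and the invariant factors of ∂_2 are all 1, so H_1 ≅ Z.
  H_2: rank ker ∂_2 − rank ∂_3 = (6 − 6) − 0 = 0, and there is no ∂_3, so H_2 ≅ 0.

H_0 ≅ Z,  H_1 ≅ Z,  H_2 = 0.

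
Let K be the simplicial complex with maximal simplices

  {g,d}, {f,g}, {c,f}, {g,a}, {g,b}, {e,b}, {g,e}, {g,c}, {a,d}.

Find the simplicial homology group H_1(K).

We work with the vertex ordering a < b < c < d < e < f < g. The simplices of K, each written with vertices in increasing order, are:

  0-simplices (7): a, b, c, d, e, f, g
  1-simplices (9): ad, ag, be, bg, cf, cg, dg, eg, fg

giving chain groups C_0 ≅ Z^7, C_1 ≅ Z^9.

The boundary map ∂_1: C_1 → C_0 maps an edge to its endpoints' difference, ∂[p,q] = q − p. For instance
  ∂dg = g − d.
The 7×9 boundary matrix has rank 6 and Smith normal form diag(1,1,1,1,1,1).

Reading off H_k = ker ∂_k / im ∂_{k+1}:

  H_1: rank ker ∂_1 − rank ∂_2 = (9 − 6) − 0 = 3, and there is no ∂_2, so H_1 = Z^3.

H_1 = Z^3.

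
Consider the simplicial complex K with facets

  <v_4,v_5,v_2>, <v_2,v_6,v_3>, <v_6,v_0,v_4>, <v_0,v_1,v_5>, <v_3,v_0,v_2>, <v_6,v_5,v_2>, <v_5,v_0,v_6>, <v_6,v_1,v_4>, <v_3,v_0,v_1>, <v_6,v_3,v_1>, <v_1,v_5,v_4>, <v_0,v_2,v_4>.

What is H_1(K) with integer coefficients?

H_1 = Z/2.

Order the vertices as v_0 < v_1 < v_2 < v_3 < v_4 < v_5 < v_6. Listing each simplex with vertices in this order, K has dimension 2 with simplices:

  0-simplices (7): [v_0], [v_1], [v_2], [v_3], [v_4], [v_5], [v_6]
  1-simplices (18): (18 of them)
  2-simplices (12): (12 of them)

so the chain groups are C_0 ≅ Z^7, C_1 ≅ Z^18, C_2 ≅ Z^12.

∂_1: C_1 → C_0 is given by ∂[p,q] = [q] − [p].
The resulting 7×18 matrix has rank 6, and its Smith normal form has invariant factors (1,1,1,1,1,1).

∂_2: C_2 → C_1 maps a triangle to the signed sum of its edges. For instance
  ∂[v_0,v_2,v_3] = [v_2,v_3] − [v_0,v_3] + [v_0,v_2],
  ∂[v_1,v_3,v_6] = [v_3,v_6] − [v_1,v_6] + [v_1,v_3].
The 18×12 boundary matrix has rank 12 and Smith normal form diag(1,1,1,1,1,1,1,1,1,1,1,2).

Computing H_k = (kernel of ∂_k) / (image of ∂_{k+1}):

  H_1: rank ker ∂_1 − rank ∂_2 = (18 − 6) − 12 = 0, and ∂_2 has invariant factor 2 > 1, so H_1 ≅ Z/2.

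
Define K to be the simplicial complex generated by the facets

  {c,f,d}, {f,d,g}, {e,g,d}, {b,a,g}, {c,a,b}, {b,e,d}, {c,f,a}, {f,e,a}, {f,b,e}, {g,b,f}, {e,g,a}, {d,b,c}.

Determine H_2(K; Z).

K has 7 vertices, 18 edges, 12 triangles.
rank ∂_2 = 12, rank ∂_3 = 0 ⇒ b_2 = 12 − 12 − 0 = 0. So H_2 = 0.

H_2 = 0.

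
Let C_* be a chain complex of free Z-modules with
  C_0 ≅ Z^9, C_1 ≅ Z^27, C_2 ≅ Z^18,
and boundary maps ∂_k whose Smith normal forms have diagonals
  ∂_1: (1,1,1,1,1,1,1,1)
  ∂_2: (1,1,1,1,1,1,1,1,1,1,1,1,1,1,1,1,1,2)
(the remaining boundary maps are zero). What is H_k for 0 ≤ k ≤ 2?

H_0 ≅ Z,  H_1 ≅ Z × Z/2,  H_2 = 0.

H_0: b_0 = 9 − 0 − 8 = 1; torsion from ∂_1 factors > 1: none. So H_0 ≅ Z.
H_1: b_1 = 27 − 8 − 18 = 1; torsion from ∂_2 factors > 1: [2]. So H_1 ≅ Z × Z/2.
H_2: b_2 = 18 − 18 − 0 = 0; torsion from ∂_3 factors > 1: none. So H_2 ≅ 0.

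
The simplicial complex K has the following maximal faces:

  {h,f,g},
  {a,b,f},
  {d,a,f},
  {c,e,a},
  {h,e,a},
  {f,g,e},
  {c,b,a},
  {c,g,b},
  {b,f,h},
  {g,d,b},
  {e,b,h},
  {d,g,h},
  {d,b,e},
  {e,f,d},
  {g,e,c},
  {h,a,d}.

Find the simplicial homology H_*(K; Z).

H_0 = Z,  H_1 = Z^2,  H_2 = Z.

Take the total order a < b < c < d < e < f < g < h on the vertex set. Then K (dimension 2) consists of the simplices:

  0-simplices (8): a, b, c, d, e, f, g, h
  1-simplices (24): ab, ac, ad, ae, af, ah, bc, bd, be, bf, bg, bh, ce, cg, de, df, dg, dh, ef, eg, eh, fg, fh, gh
  2-simplices (16): abc, abf, ace, adf, adh, aeh, bcg, bde, bdg, beh, bfh, ceg, def, dgh, efg, fgh

giving chain groups C_0 ≅ Z^8, C_1 ≅ Z^24, C_2 ≅ Z^16.

Boundary ∂_1: C_1 → C_0 maps an edge to its endpoints' difference, ∂[p,q] = q − p. For instance
  ∂bd = d − b.
As a 8×24 matrix over Z this has rank 7, with invariant factors (1,1,1,1,1,1,1).

Boundary ∂_2: C_2 → C_1 sends each 2-simplex [p,q,r] to [q,r] − [p,r] + [p,q]. For instance
  ∂abc = bc − ac + ab,
  ∂fgh = gh − fh + fg.
The 24×16 boundary matrix has rank 15 and Smith normal form diag(1,1,1,1,1,1,1,1,1,1,1,1,1,1,1).

Computing H_k = (kernel of ∂_k) / (image of ∂_{k+1}):

  H_0: rank C_0 − rank ∂_1 = 8 − 7 = 1, and the invariant factors of ∂_1 are all 1, so H_0 ≅ Z.
  H_1: rank ker ∂_1 − rank ∂_2 = (24 − 7) − 15 = 2, and the invariant factors of ∂_2 are all 1, so H_1 ≅ Z^2.
  H_2: rank ker ∂_2 − rank ∂_3 = (16 − 15) − 0 = 1, and there is no ∂_3, so H_2 ≅ Z.

As a check, the Euler characteristic is 8 − 24 + 16 = 0, which agrees with 1 − 2 + 1 = 0.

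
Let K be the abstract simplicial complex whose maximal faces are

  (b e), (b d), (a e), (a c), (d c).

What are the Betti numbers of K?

b_0 = 1, b_1 = 1.

Order the vertices as a < b < c < d < e. Listing each simplex with vertices in this order, K has dimension 1 with simplices:

  0-simplices (5): a, b, c, d, e
  1-simplices (5): ac, ae, bd, be, cd

so the chain groups are C_0 ≅ Z^5, C_1 ≅ Z^5.

∂_1: C_1 → C_0 sends each edge [p,q] (with p < q) to q − p.
The resulting 5×5 matrix has rank 4, and its Smith normal form has invariant factors (1,1,1,1).

Now H_k = ker ∂_k / im ∂_{k+1}, so:

  H_0: rank C_0 − rank ∂_1 = 5 − 4 = 1, and the invariant factors of ∂_1 are all 1, so H_0 = Z.
  H_1: rank ker ∂_1 − rank ∂_2 = (5 − 4) − 0 = 1, and there is no ∂_2, so H_1 = Z.

Hence the Betti numbers are b_0 = 1, b_1 = 1.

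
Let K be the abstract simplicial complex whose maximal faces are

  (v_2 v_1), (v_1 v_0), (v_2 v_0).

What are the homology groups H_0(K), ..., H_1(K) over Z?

K has 3 vertices, 3 edges.
rank ∂_0 = 0, rank ∂_1 = 2 ⇒ b_0 = 3 − 0 − 2 = 1; all invariant factors of ∂_1 are 1 so no torsion. So H_0 ≅ Z.
rank ∂_1 = 2, rank ∂_2 = 0 ⇒ b_1 = 3 − 2 − 0 = 1. So H_1 ≅ Z.

H_0 = Z,  H_1 = Z.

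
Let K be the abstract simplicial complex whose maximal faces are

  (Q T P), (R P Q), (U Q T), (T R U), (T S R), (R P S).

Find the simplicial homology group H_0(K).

Take the total order P < Q < R < S < T < U on the vertex set. Then K (dimension 2) consists of the simplices:

  0-simplices (6): P, Q, R, S, T, U
  1-simplices (12): PQ, PR, PS, PT, QR, QT, QU, RS, RT, RU, ST, TU
  2-simplices (6): PQR, PQT, PRS, QTU, RST, RTU

so the chain groups are C_0 ≅ Z^6, C_1 ≅ Z^12, C_2 ≅ Z^6.

The boundary map ∂_1: C_1 → C_0 is given by ∂[p,q] = [q] − [p]. For instance
  ∂ST = T − S.
This gives a 6×12 integer matrix of rank 5; reducing to Smith normal form yields diagonal entries (1,1,1,1,1).

The boundary map ∂_2: C_2 → C_1 acts by ∂[p,q,r] = [q,r] − [p,r] + [p,q]. For instance
  ∂RST = ST − RT + RS,
  ∂PQR = QR − PR + PQ.
This gives a 12×6 integer matrix of rank 6; reducing to Smith normal form yields diagonal entries (1,1,1,1,1,1).

From H_k ≅ ker(∂_k) / im(∂_{k+1}) we obtain:

  H_0: rank C_0 − rank ∂_1 = 6 − 5 = 1, and the invariant factors of ∂_1 are all 1, so H_0 ≅ Z.

(K is a triangulation of the cylinder S^1 x I.)

H_0 = Z.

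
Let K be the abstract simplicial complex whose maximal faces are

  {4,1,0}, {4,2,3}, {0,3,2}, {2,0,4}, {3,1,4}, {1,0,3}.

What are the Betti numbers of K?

b_0 = 1, b_1 = 0, b_2 = 1.

Take the total order 0 < 1 < 2 < 3 < 4 on the vertex set. Then K (dimension 2) consists of the simplices:

  0-simplices (5): [0], [1], [2], [3], [4]
  1-simplices (9): [0,1], [0,2], [0,3], [0,4], [1,3], [1,4], [2,3], [2,4], [3,4]
  2-simplices (6): [0,1,3], [0,1,4], [0,2,3], [0,2,4], [1,3,4], [2,3,4]

giving chain groups C_0 ≅ Z^5, C_1 ≅ Z^9, C_2 ≅ Z^6.

The boundary map ∂_1: C_1 → C_0 maps an edge to its endpoints' difference, ∂[p,q] = q − p.
This gives a 5×9 integer matrix of rank 4; reducing to Smith normal form yields diagonal entries (1,1,1,1).

The boundary map ∂_2: C_2 → C_1 acts by ∂[p,q,r] = [q,r] − [p,r] + [p,q]. For instance
  ∂[2,3,4] = [3,4] − [2,4] + [2,3],
  ∂[0,1,3] = [1,3] − [0,3] + [0,1].
This gives a 9×6 integer matrix of rank 5; reducing to Smith normal form yields diagonal entries (1,1,1,1,1).

Computing H_k = (kernel of ∂_k) / (image of ∂_{k+1}):

  H_0: rank C_0 − rank ∂_1 = 5 − 4 = 1, and the invariant factors of ∂_1 are all 1, so H_0 ≅ Z.
  H_1: rank ker ∂_1 − rank ∂_2 = (9 − 4) − 5 = 0, and the invariant factors of ∂_2 are all 1, so H_1 ≅ 0.
  H_2: rank ker ∂_2 − rank ∂_3 = (6 − 5) − 0 = 1, and there is no ∂_3, so H_2 ≅ Z.

Hence the Betti numbers are b_0 = 1, b_1 = 0, b_2 = 1.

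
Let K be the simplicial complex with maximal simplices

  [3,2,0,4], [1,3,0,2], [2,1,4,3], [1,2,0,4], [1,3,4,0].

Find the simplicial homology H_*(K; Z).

We work with the vertex ordering 0 < 1 < 2 < 3 < 4. The simplices of K, each written with vertices in increasing order, are:

  0-simplices (5): [0], [1], [2], [3], [4]
  1-simplices (10): [0,1], [0,2], [0,3], [0,4], [1,2], [1,3], [1,4], [2,3], [2,4], [3,4]
  2-simplices (10): [0,1,2], [0,1,3], [0,1,4], [0,2,3], [0,2,4], [0,3,4], [1,2,3], [1,2,4], [1,3,4], [2,3,4]
  3-simplices (5): [0,1,2,3], [0,1,2,4], [0,1,3,4], [0,2,3,4], [1,2,3,4]

Hence C_0 ≅ Z^5, C_1 ≅ Z^10, C_2 ≅ Z^10, C_3 ≅ Z^5.

Boundary ∂_1: C_1 → C_0 is given by ∂[p,q] = [q] − [p]. For instance
  ∂[1,4] = [4] − [1].
As a 5×10 matrix over Z this has rank 4, with invariant factors (1,1,1,1).

The boundary map ∂_2: C_2 → C_1 maps a triangle to the signed sum of its edges. For instance
  ∂[0,1,4] = [1,4] − [0,4] + [0,1],
  ∂[1,2,3] = [2,3] − [1,3] + [1,2].
The resulting 10×10 matrix has rank 6, and its Smith normal form has invariant factors (1,1,1,1,1,1).

The boundary map ∂_3: C_3 → C_2 sends each 3-simplex σ to the alternating sum Σ_i (−1)^i (σ with its i-th vertex removed). For instance
  ∂[0,1,2,3] = [1,2,3] − [0,2,3] + [0,1,3] − [0,1,2],
  ∂[0,1,3,4] = [1,3,4] − [0,3,4] + [0,1,4] − [0,1,3].
This gives a 10×5 integer matrix of rank 4; reducing to Smith normal form yields diagonal entries (1,1,1,1).

Reading off H_k = ker ∂_k / im ∂_{k+1}:

  H_0: rank C_0 − rank ∂_1 = 5 − 4 = 1, and the invariant factors of ∂_1 are all 1, so H_0 = Z.
  H_1: rank ker ∂_1 − rank ∂_2 = (10 − 4) − 6 = 0, and the invariant factors of ∂_2 are all 1, so H_1 = 0.
  H_2: rank ker ∂_2 − rank ∂_3 = (10 − 6) − 4 = 0, and the invariant factors of ∂_3 are all 1, so H_2 = 0.
  H_3: rank ker ∂_3 − rank ∂_4 = (5 − 4) − 0 = 1, and there is no ∂_4, so H_3 = Z.

H_0 ≅ Z,  H_1 = 0,  H_2 = 0,  H_3 ≅ Z.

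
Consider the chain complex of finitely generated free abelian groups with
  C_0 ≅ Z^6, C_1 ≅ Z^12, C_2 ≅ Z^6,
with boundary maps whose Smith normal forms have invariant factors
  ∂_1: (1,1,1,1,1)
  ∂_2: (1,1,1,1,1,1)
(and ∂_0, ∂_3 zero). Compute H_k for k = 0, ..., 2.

H_0: b_0 = 6 − 0 − 5 = 1; torsion from ∂_1 factors > 1: none. So H_0 = Z.
H_1: b_1 = 12 − 5 − 6 = 1; torsion from ∂_2 factors > 1: none. So H_1 = Z.
H_2: b_2 = 6 − 6 − 0 = 0; torsion from ∂_3 factors > 1: none. So H_2 = 0.

H_0 = Z,  H_1 = Z,  H_2 = 0.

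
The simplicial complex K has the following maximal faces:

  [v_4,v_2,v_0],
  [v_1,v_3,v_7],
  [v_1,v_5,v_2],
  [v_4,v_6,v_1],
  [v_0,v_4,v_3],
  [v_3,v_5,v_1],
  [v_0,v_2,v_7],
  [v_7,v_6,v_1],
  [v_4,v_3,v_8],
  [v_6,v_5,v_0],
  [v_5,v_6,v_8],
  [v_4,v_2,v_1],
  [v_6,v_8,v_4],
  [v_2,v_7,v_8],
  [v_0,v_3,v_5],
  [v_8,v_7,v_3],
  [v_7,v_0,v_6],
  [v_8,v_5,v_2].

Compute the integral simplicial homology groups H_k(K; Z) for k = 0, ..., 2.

H_0 = Z,  H_1 = Z^2,  H_2 = Z.

K has 9 vertices, 27 edges, 18 triangles.
rank ∂_0 = 0, rank ∂_1 = 8 ⇒ b_0 = 9 − 0 − 8 = 1; all invariant factors of ∂_1 are 1 so no torsion. So H_0 ≅ Z.
rank ∂_1 = 8, rank ∂_2 = 17 ⇒ b_1 = 27 − 8 − 17 = 2; all invariant factors of ∂_2 are 1 so no torsion. So H_1 ≅ Z^2.
rank ∂_2 = 17, rank ∂_3 = 0 ⇒ b_2 = 18 − 17 − 0 = 1. So H_2 ≅ Z.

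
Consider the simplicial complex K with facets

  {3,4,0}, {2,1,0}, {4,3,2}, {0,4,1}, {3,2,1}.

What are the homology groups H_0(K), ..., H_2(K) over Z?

H_0 = Z,  H_1 = Z,  H_2 = 0.

Order the vertices as 0 < 1 < 2 < 3 < 4. Listing each simplex with vertices in this order, K has dimension 2 with simplices:

  0-simplices (5): [0], [1], [2], [3], [4]
  1-simplices (10): [0,1], [0,2], [0,3], [0,4], [1,2], [1,3], [1,4], [2,3], [2,4], [3,4]
  2-simplices (5): [0,1,2], [0,1,4], [0,3,4], [1,2,3], [2,3,4]

giving chain groups C_0 ≅ Z^5, C_1 ≅ Z^10, C_2 ≅ Z^5.

Boundary ∂_1: C_1 → C_0 maps an edge to its endpoints' difference, ∂[p,q] = q − p. For instance
  ∂[3,4] = [4] − [3].
This gives a 5×10 integer matrix of rank 4; reducing to Smith normal form yields diagonal entries (1,1,1,1).

∂_2: C_2 → C_1 maps a triangle to the signed sum of its edges. For instance
  ∂[1,2,3] = [2,3] − [1,3] + [1,2],
  ∂[2,3,4] = [3,4] − [2,4] + [2,3].
As a 10×5 matrix over Z this has rank 5, with invariant factors (1,1,1,1,1).

Computing H_k = (kernel of ∂_k) / (image of ∂_{k+1}):

  H_0: rank C_0 − rank ∂_1 = 5 − 4 = 1, and the invariant factors of ∂_1 are all 1, so H_0 = Z.
  H_1: rank ker ∂_1 − rank ∂_2 = (10 − 4) − 5 = 1, and the invariant factors of ∂_2 are all 1, so H_1 = Z.
  H_2: rank ker ∂_2 − rank ∂_3 = (5 − 5) − 0 = 0, and there is no ∂_3, so H_2 = 0.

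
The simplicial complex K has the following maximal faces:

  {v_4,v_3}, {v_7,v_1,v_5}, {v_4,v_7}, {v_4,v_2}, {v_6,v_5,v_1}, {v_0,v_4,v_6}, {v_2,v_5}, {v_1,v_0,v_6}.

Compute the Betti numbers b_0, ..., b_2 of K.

Fix the vertex order v_0 < v_1 < v_2 < v_3 < v_4 < v_5 < v_6 < v_7 and write every simplex with vertices in increasing order. Then dim K = 2 and the simplices of K are:

  0-simplices (8): [v_0], [v_1], [v_2], [v_3], [v_4], [v_5], [v_6], [v_7]
  1-simplices (13): [v_0,v_1], [v_0,v_4], [v_0,v_6], [v_1,v_5], [v_1,v_6], [v_1,v_7], [v_2,v_4], [v_2,v_5], [v_3,v_4], [v_4,v_6], [v_4,v_7], [v_5,v_6], [v_5,v_7]
  2-simplices (4): [v_0,v_1,v_6], [v_0,v_4,v_6], [v_1,v_5,v_6], [v_1,v_5,v_7]

so the chain groups are C_0 ≅ Z^8, C_1 ≅ Z^13, C_2 ≅ Z^4.

∂_1: C_1 → C_0 maps an edge to its endpoints' difference, ∂[p,q] = q − p.
This gives a 8×13 integer matrix of rank 7; reducing to Smith normal form yields diagonal entries (1,1,1,1,1,1,1).

Boundary ∂_2: C_2 → C_1 acts by ∂[p,q,r] = [q,r] − [p,r] + [p,q]. For instance
  ∂[v_0,v_4,v_6] = [v_4,v_6] − [v_0,v_6] + [v_0,v_4],
  ∂[v_1,v_5,v_7] = [v_5,v_7] − [v_1,v_7] + [v_1,v_5].
The resulting 13×4 matrix has rank 4, and its Smith normal form has invariant factors (1,1,1,1).

Reading off H_k = ker ∂_k / im ∂_{k+1}:

  H_0: rank C_0 − rank ∂_1 = 8 − 7 = 1, and the invariant factors of ∂_1 are all 1, so H_0 ≅ Z.
  H_1: rank ker ∂_1 − rank ∂_2 = (13 − 7) − 4 = 2, and the invariant factors of ∂_2 are all 1, so H_1 ≅ Z^2.
  H_2: rank ker ∂_2 − rank ∂_3 = (4 − 4) − 0 = 0, and there is no ∂_3, so H_2 ≅ 0.

As a check, the Euler characteristic is 8 − 13 + 4 = -1, which agrees with 1 − 2 + 0 = -1.

Hence the Betti numbers are b_0 = 1, b_1 = 2, b_2 = 0.

b_0 = 1, b_1 = 2, b_2 = 0.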